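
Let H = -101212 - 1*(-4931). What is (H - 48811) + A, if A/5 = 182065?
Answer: 765233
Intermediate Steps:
A = 910325 (A = 5*182065 = 910325)
H = -96281 (H = -101212 + 4931 = -96281)
(H - 48811) + A = (-96281 - 48811) + 910325 = -145092 + 910325 = 765233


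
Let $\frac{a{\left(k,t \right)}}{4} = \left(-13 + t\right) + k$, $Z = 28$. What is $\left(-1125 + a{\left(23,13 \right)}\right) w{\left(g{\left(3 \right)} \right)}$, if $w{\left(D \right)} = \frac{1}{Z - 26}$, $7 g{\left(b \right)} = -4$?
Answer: $- \frac{1033}{2} \approx -516.5$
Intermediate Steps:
$g{\left(b \right)} = - \frac{4}{7}$ ($g{\left(b \right)} = \frac{1}{7} \left(-4\right) = - \frac{4}{7}$)
$w{\left(D \right)} = \frac{1}{2}$ ($w{\left(D \right)} = \frac{1}{28 - 26} = \frac{1}{2}$)
$a{\left(k,t \right)} = -52 + 4 k + 4 t$ ($a{\left(k,t \right)} = 4 \left(\left(-13 + t\right) + k\right) = 4 \left(-13 + k + t\right) = -52 + 4 k + 4 t$)
$\left(-1125 + a{\left(23,13 \right)}\right) w{\left(g{\left(3 \right)} \right)} = \left(-1125 + \left(-52 + 4 \cdot 23 + 4 \cdot 13\right)\right) \frac{1}{2} = \left(-1125 + \left(-52 + 92 + 52\right)\right) \frac{1}{2} = \left(-1125 + 92\right) \frac{1}{2} = \left(-1033\right) \frac{1}{2} = - \frac{1033}{2}$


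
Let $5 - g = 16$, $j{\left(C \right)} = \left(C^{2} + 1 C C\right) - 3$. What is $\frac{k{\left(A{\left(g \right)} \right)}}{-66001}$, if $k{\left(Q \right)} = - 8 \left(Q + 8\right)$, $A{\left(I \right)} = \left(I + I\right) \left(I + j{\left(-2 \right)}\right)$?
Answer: $\frac{1120}{66001} \approx 0.016969$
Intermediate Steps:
$j{\left(C \right)} = -3 + 2 C^{2}$ ($j{\left(C \right)} = \left(C^{2} + C C\right) - 3 = \left(C^{2} + C^{2}\right) - 3 = 2 C^{2} - 3 = -3 + 2 C^{2}$)
$g = -11$ ($g = 5 - 16 = -11$)
$A{\left(I \right)} = 2 I \left(5 + I\right)$ ($A{\left(I \right)} = \left(I + I\right) \left(I - \left(3 - 2 \left(-2\right)^{2}\right)\right) = 2 I \left(I + \left(-3 + 2 \cdot 4\right)\right) = 2 I \left(I + \left(-3 + 8\right)\right) = 2 I \left(I + 5\right) = 2 I \left(5 + I\right)$)
$k{\left(Q \right)} = -64 - 8 Q$ ($k{\left(Q \right)} = - 8 \left(8 + Q\right) = -64 - 8 Q$)
$\frac{k{\left(A{\left(g \right)} \right)}}{-66001} = \frac{-64 - 8 \cdot 2 \left(-11\right) \left(5 - 11\right)}{-66001} = \left(-64 - 8 \cdot 2 \left(-11\right) \left(-6\right)\right) \left(- \frac{1}{66001}\right) = \left(-64 - 1056\right) \left(- \frac{1}{66001}\right) = \left(-1120\right) \left(- \frac{1}{66001}\right) = \frac{1120}{66001}$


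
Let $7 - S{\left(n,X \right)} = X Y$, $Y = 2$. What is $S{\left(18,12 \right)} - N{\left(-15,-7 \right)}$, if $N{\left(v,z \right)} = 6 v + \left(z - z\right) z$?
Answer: $73$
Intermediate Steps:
$N{\left(v,z \right)} = 6 v$ ($N{\left(v,z \right)} = 6 v + 0 z = 6 v + 0 = 6 v$)
$S{\left(n,X \right)} = 7 - 2 X$ ($S{\left(n,X \right)} = 7 - X 2 = 7 - 2 X$)
$S{\left(18,12 \right)} - N{\left(-15,-7 \right)} = \left(7 - 24\right) - 6 \left(-15\right) = \left(7 - 24\right) - -90 = -17 + 90 = 73$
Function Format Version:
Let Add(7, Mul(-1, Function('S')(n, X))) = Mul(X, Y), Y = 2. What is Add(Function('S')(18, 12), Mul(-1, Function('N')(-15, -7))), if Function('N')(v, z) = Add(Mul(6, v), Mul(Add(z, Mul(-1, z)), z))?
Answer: 73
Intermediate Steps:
Function('N')(v, z) = Mul(6, v) (Function('N')(v, z) = Add(Mul(6, v), Mul(0, z)) = Add(Mul(6, v), 0) = Mul(6, v))
Function('S')(n, X) = Add(7, Mul(-2, X)) (Function('S')(n, X) = Add(7, Mul(-1, Mul(X, 2))) = Add(7, Mul(-1, Mul(2, X))) = Add(7, Mul(-2, X)))
Add(Function('S')(18, 12), Mul(-1, Function('N')(-15, -7))) = Add(Add(7, Mul(-2, 12)), Mul(-1, Mul(6, -15))) = Add(Add(7, -24), Mul(-1, -90)) = Add(-17, 90) = 73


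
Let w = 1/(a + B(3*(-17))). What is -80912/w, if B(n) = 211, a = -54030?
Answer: 4354602928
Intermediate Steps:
w = -1/53819 (w = 1/(-54030 + 211) = 1/(-53819) = -1/53819 ≈ -1.8581e-5)
-80912/w = -80912/(-1/53819) = -80912*(-53819) = 4354602928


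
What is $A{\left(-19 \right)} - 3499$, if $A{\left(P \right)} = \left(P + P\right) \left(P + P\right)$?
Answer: $-2055$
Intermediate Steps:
$A{\left(P \right)} = 4 P^{2}$ ($A{\left(P \right)} = 2 P 2 P = 4 P^{2}$)
$A{\left(-19 \right)} - 3499 = 4 \left(-19\right)^{2} - 3499 = 4 \cdot 361 - 3499 = 1444 - 3499 = -2055$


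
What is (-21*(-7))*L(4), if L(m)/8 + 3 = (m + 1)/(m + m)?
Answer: -2793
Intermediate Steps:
L(m) = -24 + 4*(1 + m)/m (L(m) = -24 + 8*((m + 1)/(m + m)) = -24 + 8*((1 + m)/((2*m))) = -24 + 8*((1 + m)*(1/(2*m))) = -24 + 8*((1 + m)/(2*m)) = -24 + 4*(1 + m)/m)
(-21*(-7))*L(4) = (-21*(-7))*(-20 + 4/4) = 147*(-20 + 4*(¼)) = 147*(-20 + 1) = 147*(-19) = -2793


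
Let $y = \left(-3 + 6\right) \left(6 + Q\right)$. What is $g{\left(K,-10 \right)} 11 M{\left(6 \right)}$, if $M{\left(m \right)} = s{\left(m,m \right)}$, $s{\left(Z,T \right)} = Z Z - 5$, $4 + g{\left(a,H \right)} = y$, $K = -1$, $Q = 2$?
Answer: $6820$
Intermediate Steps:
$y = 24$ ($y = \left(-3 + 6\right) \left(6 + 2\right) = 3 \cdot 8 = 24$)
$g{\left(a,H \right)} = 20$ ($g{\left(a,H \right)} = -4 + 24 = 20$)
$s{\left(Z,T \right)} = -5 + Z^{2}$ ($s{\left(Z,T \right)} = Z^{2} - 5 = -5 + Z^{2}$)
$M{\left(m \right)} = -5 + m^{2}$
$g{\left(K,-10 \right)} 11 M{\left(6 \right)} = 20 \cdot 11 \left(-5 + 6^{2}\right) = 220 \left(-5 + 36\right) = 220 \cdot 31 = 6820$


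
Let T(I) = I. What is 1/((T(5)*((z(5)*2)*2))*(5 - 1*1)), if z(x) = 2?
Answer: 1/160 ≈ 0.0062500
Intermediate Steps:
1/((T(5)*((z(5)*2)*2))*(5 - 1*1)) = 1/((5*((2*2)*2))*(5 - 1*1)) = 1/((5*(4*2))*(5 - 1)) = 1/((5*8)*4) = 1/(40*4) = 1/160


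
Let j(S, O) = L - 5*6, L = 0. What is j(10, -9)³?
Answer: -27000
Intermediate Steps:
j(S, O) = -30 (j(S, O) = 0 - 5*6 = 0 - 30 = -30)
j(10, -9)³ = (-30)³ = -27000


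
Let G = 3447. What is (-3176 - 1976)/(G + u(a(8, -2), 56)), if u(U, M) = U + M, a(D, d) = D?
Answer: -5152/3511 ≈ -1.4674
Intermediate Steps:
u(U, M) = M + U
(-3176 - 1976)/(G + u(a(8, -2), 56)) = (-3176 - 1976)/(3447 + (56 + 8)) = -5152/(3447 + 64) = -5152/3511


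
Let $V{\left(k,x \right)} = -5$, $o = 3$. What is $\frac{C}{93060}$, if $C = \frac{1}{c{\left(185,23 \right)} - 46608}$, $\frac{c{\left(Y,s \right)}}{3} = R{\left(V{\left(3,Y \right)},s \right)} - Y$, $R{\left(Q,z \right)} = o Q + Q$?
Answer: $- \frac{1}{4394572380} \approx -2.2755 \cdot 10^{-10}$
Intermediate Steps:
$R{\left(Q,z \right)} = 4 Q$ ($R{\left(Q,z \right)} = 3 Q + Q = 4 Q$)
$c{\left(Y,s \right)} = -60 - 3 Y$ ($c{\left(Y,s \right)} = 3 \left(4 \left(-5\right) - Y\right) = 3 \left(-20 - Y\right) = -60 - 3 Y$)
$C = - \frac{1}{47223}$ ($C = \frac{1}{\left(-60 - 555\right) - 46608} = \frac{1}{-615 - 46608} = \frac{1}{-47223} = - \frac{1}{47223} \approx -2.1176 \cdot 10^{-5}$)
$\frac{C}{93060} = - \frac{1}{47223 \cdot 93060} = \left(- \frac{1}{47223}\right) \frac{1}{93060} = - \frac{1}{4394572380}$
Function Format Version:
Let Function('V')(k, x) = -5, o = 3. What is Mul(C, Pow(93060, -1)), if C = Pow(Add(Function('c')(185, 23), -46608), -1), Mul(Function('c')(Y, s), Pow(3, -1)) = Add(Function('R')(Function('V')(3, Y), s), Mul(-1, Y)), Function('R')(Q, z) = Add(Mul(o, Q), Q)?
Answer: Rational(-1, 4394572380) ≈ -2.2755e-10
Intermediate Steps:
Function('R')(Q, z) = Mul(4, Q) (Function('R')(Q, z) = Add(Mul(3, Q), Q) = Mul(4, Q))
Function('c')(Y, s) = Add(-60, Mul(-3, Y)) (Function('c')(Y, s) = Mul(3, Add(Mul(4, -5), Mul(-1, Y))) = Mul(3, Add(-20, Mul(-1, Y))) = Add(-60, Mul(-3, Y)))
C = Rational(-1, 47223) (C = Pow(Add(Add(-60, Mul(-3, 185)), -46608), -1) = Pow(Add(Add(-60, -555), -46608), -1) = Pow(Add(-615, -46608), -1) = Pow(-47223, -1) = Rational(-1, 47223) ≈ -2.1176e-5)
Mul(C, Pow(93060, -1)) = Mul(Rational(-1, 47223), Pow(93060, -1)) = Mul(Rational(-1, 47223), Rational(1, 93060)) = Rational(-1, 4394572380)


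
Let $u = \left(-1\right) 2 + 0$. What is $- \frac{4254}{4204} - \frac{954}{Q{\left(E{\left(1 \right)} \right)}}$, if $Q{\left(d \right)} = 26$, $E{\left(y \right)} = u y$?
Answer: $- \frac{1030305}{27326} \approx -37.704$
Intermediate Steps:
$u = -2$ ($u = -2 + 0 = -2$)
$E{\left(y \right)} = - 2 y$
$- \frac{4254}{4204} - \frac{954}{Q{\left(E{\left(1 \right)} \right)}} = - \frac{4254}{4204} - \frac{954}{26} = \left(-4254\right) \frac{1}{4204} - \frac{477}{13} = - \frac{2127}{2102} - \frac{477}{13} = - \frac{1030305}{27326}$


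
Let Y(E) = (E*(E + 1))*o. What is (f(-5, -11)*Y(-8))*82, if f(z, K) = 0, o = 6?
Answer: 0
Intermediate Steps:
Y(E) = 6*E*(1 + E) (Y(E) = (E*(E + 1))*6 = (E*(1 + E))*6 = 6*E*(1 + E))
(f(-5, -11)*Y(-8))*82 = (0*(6*(-8)*(1 - 8)))*82 = (0*(6*(-8)*(-7)))*82 = (0*336)*82 = 0*82 = 0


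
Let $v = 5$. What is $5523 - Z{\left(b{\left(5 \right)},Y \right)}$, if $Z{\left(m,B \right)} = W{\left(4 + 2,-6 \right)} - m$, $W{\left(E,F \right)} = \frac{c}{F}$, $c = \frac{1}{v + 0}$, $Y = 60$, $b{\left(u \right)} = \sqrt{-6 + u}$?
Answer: $\frac{165691}{30} + i \approx 5523.0 + 1.0 i$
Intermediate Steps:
$c = \frac{1}{5}$ ($c = \frac{1}{5 + 0} = \frac{1}{5} \approx 0.2$)
$W{\left(E,F \right)} = \frac{1}{5 F}$
$Z{\left(m,B \right)} = - \frac{1}{30} - m$ ($Z{\left(m,B \right)} = \frac{1}{5 \left(-6\right)} - m = \frac{1}{5} \left(- \frac{1}{6}\right) - m = - \frac{1}{30} - m$)
$5523 - Z{\left(b{\left(5 \right)},Y \right)} = 5523 - \left(- \frac{1}{30} - \sqrt{-6 + 5}\right) = 5523 - \left(- \frac{1}{30} - \sqrt{-1}\right) = 5523 - \left(- \frac{1}{30} - i\right) = 5523 + \left(\frac{1}{30} + i\right) = \frac{165691}{30} + i$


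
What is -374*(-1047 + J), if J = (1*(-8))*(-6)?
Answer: 373626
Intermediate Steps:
J = 48 (J = -8*(-6) = 48)
-374*(-1047 + J) = -374*(-1047 + 48) = -374*(-999) = 373626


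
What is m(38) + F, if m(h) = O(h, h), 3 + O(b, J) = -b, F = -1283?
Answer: -1324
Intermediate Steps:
O(b, J) = -3 - b
m(h) = -3 - h
m(38) + F = (-3 - 1*38) - 1283 = (-3 - 38) - 1283 = -41 - 1283 = -1324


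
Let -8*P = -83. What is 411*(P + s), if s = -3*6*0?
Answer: 34113/8 ≈ 4264.1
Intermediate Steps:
P = 83/8 (P = -1/8*(-83) = 83/8 ≈ 10.375)
s = 0 (s = -18*0 = 0)
411*(P + s) = 411*(83/8 + 0) = 411*(83/8) = 34113/8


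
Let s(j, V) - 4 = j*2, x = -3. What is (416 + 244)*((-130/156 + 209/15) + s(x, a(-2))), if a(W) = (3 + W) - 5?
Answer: 7326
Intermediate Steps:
a(W) = -2 + W
s(j, V) = 4 + 2*j (s(j, V) = 4 + j*2 = 4 + 2*j)
(416 + 244)*((-130/156 + 209/15) + s(x, a(-2))) = (416 + 244)*((-130/156 + 209/15) + (4 + 2*(-3))) = 660*((-130*1/156 + 209*(1/15)) + (4 - 6)) = 660*((-⅚ + 209/15) - 2) = 660*(131/10 - 2) = 660*(111/10) = 7326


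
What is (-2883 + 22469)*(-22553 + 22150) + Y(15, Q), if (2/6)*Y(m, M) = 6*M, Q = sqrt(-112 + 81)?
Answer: -7893158 + 18*I*sqrt(31) ≈ -7.8932e+6 + 100.22*I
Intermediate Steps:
Q = I*sqrt(31) (Q = sqrt(-31) = I*sqrt(31) ≈ 5.5678*I)
Y(m, M) = 18*M (Y(m, M) = 3*(6*M) = 18*M)
(-2883 + 22469)*(-22553 + 22150) + Y(15, Q) = (-2883 + 22469)*(-22553 + 22150) + 18*(I*sqrt(31)) = 19586*(-403) + 18*I*sqrt(31) = -7893158 + 18*I*sqrt(31)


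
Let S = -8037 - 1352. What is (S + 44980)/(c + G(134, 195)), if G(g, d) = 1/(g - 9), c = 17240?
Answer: 4448875/2155001 ≈ 2.0644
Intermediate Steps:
G(g, d) = 1/(-9 + g)
S = -9389
(S + 44980)/(c + G(134, 195)) = (-9389 + 44980)/(17240 + 1/(-9 + 134)) = 35591/(17240 + 1/125) = 35591/(2155001/125) = 35591*(125/2155001) = 4448875/2155001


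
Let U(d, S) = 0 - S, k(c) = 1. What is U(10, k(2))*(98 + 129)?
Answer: -227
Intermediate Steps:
U(d, S) = -S
U(10, k(2))*(98 + 129) = (-1*1)*(98 + 129) = -1*227 = -227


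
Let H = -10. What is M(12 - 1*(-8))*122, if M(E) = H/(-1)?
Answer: 1220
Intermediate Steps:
M(E) = 10 (M(E) = -10/(-1) = -10*(-1) = 10)
M(12 - 1*(-8))*122 = 10*122 = 1220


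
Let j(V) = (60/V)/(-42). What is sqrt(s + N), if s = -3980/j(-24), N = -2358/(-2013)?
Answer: I*sqrt(30104386818)/671 ≈ 258.58*I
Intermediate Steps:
j(V) = -10/(7*V) (j(V) = (60/V)*(-1/42) = -10/(7*V))
N = 786/671 (N = -2358*(-1/2013) = 786/671 ≈ 1.1714)
s = -66864 (s = -3980/((-10/7/(-24))) = -3980/((-10/7*(-1/24))) = -3980/5/84 = -3980*84/5 = -66864)
sqrt(s + N) = sqrt(-66864 + 786/671) = sqrt(-44864958/671) = I*sqrt(30104386818)/671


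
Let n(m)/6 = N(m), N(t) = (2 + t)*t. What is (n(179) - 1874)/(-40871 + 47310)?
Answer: 192520/6439 ≈ 29.899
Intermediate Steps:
N(t) = t*(2 + t)
n(m) = 6*m*(2 + m) (n(m) = 6*(m*(2 + m)) = 6*m*(2 + m))
(n(179) - 1874)/(-40871 + 47310) = (6*179*(2 + 179) - 1874)/(-40871 + 47310) = (6*179*181 - 1874)/6439 = (194394 - 1874)*(1/6439) = 192520*(1/6439) = 192520/6439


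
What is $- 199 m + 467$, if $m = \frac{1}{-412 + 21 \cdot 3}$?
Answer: $\frac{163182}{349} \approx 467.57$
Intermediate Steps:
$m = - \frac{1}{349}$ ($m = \frac{1}{-412 + 63} = \frac{1}{-349} = - \frac{1}{349} \approx -0.0028653$)
$- 199 m + 467 = \left(-199\right) \left(- \frac{1}{349}\right) + 467 = \frac{199}{349} + 467 = \frac{163182}{349}$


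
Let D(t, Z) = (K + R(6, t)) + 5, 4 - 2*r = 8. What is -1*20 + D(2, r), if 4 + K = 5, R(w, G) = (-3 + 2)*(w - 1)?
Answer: -19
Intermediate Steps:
r = -2 (r = 2 - ½*8 = 2 - 4 = -2)
R(w, G) = 1 - w (R(w, G) = -(-1 + w) = 1 - w)
K = 1 (K = -4 + 5 = 1)
D(t, Z) = 1 (D(t, Z) = (1 + (1 - 1*6)) + 5 = (1 + (1 - 6)) + 5 = (1 - 5) + 5 = -4 + 5 = 1)
-1*20 + D(2, r) = -1*20 + 1 = -20 + 1 = -19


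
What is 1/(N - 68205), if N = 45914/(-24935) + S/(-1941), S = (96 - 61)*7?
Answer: -48398835/3301137769324 ≈ -1.4661e-5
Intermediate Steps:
S = 245 (S = 35*7 = 245)
N = -95228149/48398835 (N = 45914/(-24935) + 245/(-1941) = 45914*(-1/24935) + 245*(-1/1941) = -45914/24935 - 245/1941 = -95228149/48398835 ≈ -1.9676)
1/(N - 68205) = 1/(-95228149/48398835 - 68205) = 1/(-3301137769324/48398835) = -48398835/3301137769324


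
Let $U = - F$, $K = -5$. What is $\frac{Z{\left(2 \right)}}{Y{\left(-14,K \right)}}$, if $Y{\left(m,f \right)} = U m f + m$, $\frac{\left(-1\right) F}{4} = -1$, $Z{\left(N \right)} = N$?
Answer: $- \frac{1}{147} \approx -0.0068027$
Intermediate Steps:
$F = 4$ ($F = \left(-4\right) \left(-1\right) = 4$)
$U = -4$ ($U = \left(-1\right) 4 = -4$)
$Y{\left(m,f \right)} = m - 4 f m$ ($Y{\left(m,f \right)} = - 4 m f + m = - 4 f m + m = m - 4 f m$)
$\frac{Z{\left(2 \right)}}{Y{\left(-14,K \right)}} = \frac{2}{\left(-14\right) \left(1 - -20\right)} = \frac{2}{\left(-14\right) \left(1 + 20\right)} = \frac{2}{\left(-14\right) 21} = \frac{2}{-294} = 2 \left(- \frac{1}{294}\right) = - \frac{1}{147}$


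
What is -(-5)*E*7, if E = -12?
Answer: -420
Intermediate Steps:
-(-5)*E*7 = -(-5)*(-12*7) = -(-5)*(-84) = -5*84 = -420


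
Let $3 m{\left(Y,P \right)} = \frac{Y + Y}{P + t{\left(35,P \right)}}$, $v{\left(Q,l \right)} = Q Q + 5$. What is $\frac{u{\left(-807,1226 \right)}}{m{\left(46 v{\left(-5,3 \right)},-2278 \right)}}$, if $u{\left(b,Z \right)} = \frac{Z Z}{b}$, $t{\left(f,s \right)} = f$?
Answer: $\frac{842849867}{185610} \approx 4541.0$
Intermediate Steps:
$v{\left(Q,l \right)} = 5 + Q^{2}$ ($v{\left(Q,l \right)} = Q^{2} + 5 = 5 + Q^{2}$)
$u{\left(b,Z \right)} = \frac{Z^{2}}{b}$
$m{\left(Y,P \right)} = \frac{2 Y}{3 \left(35 + P\right)}$ ($m{\left(Y,P \right)} = \frac{\left(Y + Y\right) \frac{1}{P + 35}}{3} = \frac{2 Y \frac{1}{35 + P}}{3} = \frac{2 Y}{3 \left(35 + P\right)}$)
$\frac{u{\left(-807,1226 \right)}}{m{\left(46 v{\left(-5,3 \right)},-2278 \right)}} = \frac{1226^{2} \frac{1}{-807}}{\frac{2}{3} \cdot 46 \left(5 + \left(-5\right)^{2}\right) \frac{1}{35 - 2278}} = \frac{1503076 \left(- \frac{1}{807}\right)}{\frac{2}{3} \cdot 46 \left(5 + 25\right) \frac{1}{-2243}} = - \frac{1503076}{807 \cdot \frac{2}{3} \cdot 46 \cdot 30 \left(- \frac{1}{2243}\right)} = - \frac{1503076}{807 \cdot \frac{2}{3} \cdot 1380 \left(- \frac{1}{2243}\right)} = - \frac{1503076}{807 \left(- \frac{920}{2243}\right)} = \left(- \frac{1503076}{807}\right) \left(- \frac{2243}{920}\right) = \frac{842849867}{185610}$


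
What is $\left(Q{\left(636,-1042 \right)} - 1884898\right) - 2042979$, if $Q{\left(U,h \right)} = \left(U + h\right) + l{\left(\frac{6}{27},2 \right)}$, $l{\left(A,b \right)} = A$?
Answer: $- \frac{35354545}{9} \approx -3.9283 \cdot 10^{6}$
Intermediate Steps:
$Q{\left(U,h \right)} = \frac{2}{9} + U + h$ ($Q{\left(U,h \right)} = \left(U + h\right) + \frac{6}{27} = \left(U + h\right) + 6 \cdot \frac{1}{27} = \left(U + h\right) + \frac{2}{9} = \frac{2}{9} + U + h$)
$\left(Q{\left(636,-1042 \right)} - 1884898\right) - 2042979 = \left(\left(\frac{2}{9} + 636 - 1042\right) - 1884898\right) - 2042979 = \left(- \frac{3652}{9} - 1884898\right) - 2042979 = - \frac{16967734}{9} - 2042979 = - \frac{35354545}{9}$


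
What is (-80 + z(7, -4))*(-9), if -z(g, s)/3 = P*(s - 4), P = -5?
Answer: 1800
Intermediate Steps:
z(g, s) = -60 + 15*s (z(g, s) = -(-15)*(s - 4) = -(-15)*(-4 + s) = -3*(20 - 5*s) = -60 + 15*s)
(-80 + z(7, -4))*(-9) = (-80 + (-60 + 15*(-4)))*(-9) = (-80 + (-60 - 60))*(-9) = (-80 - 120)*(-9) = -200*(-9) = 1800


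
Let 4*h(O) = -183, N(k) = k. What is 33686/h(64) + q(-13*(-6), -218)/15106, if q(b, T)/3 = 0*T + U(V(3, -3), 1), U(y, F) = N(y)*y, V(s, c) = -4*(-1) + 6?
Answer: -1017693982/1382199 ≈ -736.29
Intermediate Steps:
h(O) = -183/4 (h(O) = (1/4)*(-183) = -183/4)
V(s, c) = 10 (V(s, c) = 4 + 6 = 10)
U(y, F) = y**2 (U(y, F) = y*y = y**2)
q(b, T) = 300 (q(b, T) = 3*(0*T + 10**2) = 3*(0 + 100) = 3*100 = 300)
33686/h(64) + q(-13*(-6), -218)/15106 = 33686/(-183/4) + 300/15106 = 33686*(-4/183) + 300*(1/15106) = -134744/183 + 150/7553 = -1017693982/1382199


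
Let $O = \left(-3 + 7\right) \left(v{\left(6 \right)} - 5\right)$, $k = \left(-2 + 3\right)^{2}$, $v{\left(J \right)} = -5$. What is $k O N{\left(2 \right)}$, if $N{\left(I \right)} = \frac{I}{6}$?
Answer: $- \frac{40}{3} \approx -13.333$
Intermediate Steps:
$N{\left(I \right)} = \frac{I}{6}$ ($N{\left(I \right)} = I \frac{1}{6} = \frac{I}{6}$)
$k = 1$ ($k = 1^{2} = 1$)
$O = -40$ ($O = \left(-3 + 7\right) \left(-5 - 5\right) = 4 \left(-10\right) = -40$)
$k O N{\left(2 \right)} = 1 \left(-40\right) \frac{1}{6} \cdot 2 = \left(-40\right) \frac{1}{3} = - \frac{40}{3}$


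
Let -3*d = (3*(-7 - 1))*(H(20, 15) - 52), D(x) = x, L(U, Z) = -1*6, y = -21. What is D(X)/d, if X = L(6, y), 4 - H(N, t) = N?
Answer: 3/272 ≈ 0.011029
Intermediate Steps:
H(N, t) = 4 - N
L(U, Z) = -6
X = -6
d = -544 (d = -3*(-7 - 1)*((4 - 1*20) - 52)/3 = -3*(-8)*((4 - 20) - 52)/3 = -(-8)*(-16 - 52) = -(-8)*(-68) = -⅓*1632 = -544)
D(X)/d = -6/(-544) = -6*(-1/544) = 3/272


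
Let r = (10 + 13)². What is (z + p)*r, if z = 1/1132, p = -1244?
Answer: -744941503/1132 ≈ -6.5808e+5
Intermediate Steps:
r = 529 (r = 23² = 529)
z = 1/1132 ≈ 0.00088339
(z + p)*r = (1/1132 - 1244)*529 = -1408207/1132*529 = -744941503/1132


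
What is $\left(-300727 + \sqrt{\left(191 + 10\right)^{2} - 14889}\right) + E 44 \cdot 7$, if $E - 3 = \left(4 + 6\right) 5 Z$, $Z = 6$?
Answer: $-207403 + 2 \sqrt{6378} \approx -2.0724 \cdot 10^{5}$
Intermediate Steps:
$E = 303$ ($E = 3 + \left(4 + 6\right) 5 \cdot 6 = 3 + 10 \cdot 5 \cdot 6 = 3 + 50 \cdot 6 = 3 + 300 = 303$)
$\left(-300727 + \sqrt{\left(191 + 10\right)^{2} - 14889}\right) + E 44 \cdot 7 = \left(-300727 + \sqrt{\left(191 + 10\right)^{2} - 14889}\right) + 303 \cdot 44 \cdot 7 = \left(-300727 + \sqrt{201^{2} - 14889}\right) + 13332 \cdot 7 = \left(-300727 + \sqrt{40401 - 14889}\right) + 93324 = \left(-300727 + \sqrt{25512}\right) + 93324 = \left(-300727 + 2 \sqrt{6378}\right) + 93324 = -207403 + 2 \sqrt{6378}$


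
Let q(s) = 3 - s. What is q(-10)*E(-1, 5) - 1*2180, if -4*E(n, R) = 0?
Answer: -2180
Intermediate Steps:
E(n, R) = 0 (E(n, R) = -1/4*0 = 0)
q(-10)*E(-1, 5) - 1*2180 = (3 - 1*(-10))*0 - 1*2180 = (3 + 10)*0 - 2180 = 13*0 - 2180 = 0 - 2180 = -2180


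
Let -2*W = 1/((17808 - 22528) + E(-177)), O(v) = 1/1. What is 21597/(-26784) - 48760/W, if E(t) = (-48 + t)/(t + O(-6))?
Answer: -45192348878389/98208 ≈ -4.6017e+8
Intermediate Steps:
O(v) = 1
E(t) = (-48 + t)/(1 + t) (E(t) = (-48 + t)/(t + 1) = (-48 + t)/(1 + t))
W = 88/830495 (W = -1/(2*((17808 - 22528) + (-48 - 177)/(1 - 177))) = -1/(2*(-4720 - 225/(-176))) = -1/(2*(-4720 - 1/176*(-225))) = -1/(2*(-4720 + 225/176)) = -1/(2*(-830495/176)) = -½*(-176/830495) = 88/830495 ≈ 0.00010596)
21597/(-26784) - 48760/W = 21597/(-26784) - 48760/88/830495 = 21597*(-1/26784) - 48760*830495/88 = -7199/8928 - 5061867025/11 = -45192348878389/98208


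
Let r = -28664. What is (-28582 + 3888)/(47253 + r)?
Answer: -24694/18589 ≈ -1.3284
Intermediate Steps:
(-28582 + 3888)/(47253 + r) = (-28582 + 3888)/(47253 - 28664) = -24694/18589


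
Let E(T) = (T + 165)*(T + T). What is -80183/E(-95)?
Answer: 80183/13300 ≈ 6.0288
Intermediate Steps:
E(T) = 2*T*(165 + T) (E(T) = (165 + T)*(2*T) = 2*T*(165 + T))
-80183/E(-95) = -80183*(-1/(190*(165 - 95))) = -80183/(2*(-95)*70) = -80183/(-13300) = -80183*(-1/13300) = 80183/13300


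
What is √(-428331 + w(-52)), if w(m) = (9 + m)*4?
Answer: I*√428503 ≈ 654.6*I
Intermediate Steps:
w(m) = 36 + 4*m
√(-428331 + w(-52)) = √(-428331 + (36 + 4*(-52))) = √(-428331 + (36 - 208)) = √(-428331 - 172) = √(-428503) = I*√428503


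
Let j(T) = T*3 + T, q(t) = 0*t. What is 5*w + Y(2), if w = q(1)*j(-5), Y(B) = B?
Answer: 2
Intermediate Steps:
q(t) = 0
j(T) = 4*T (j(T) = 3*T + T = 4*T)
w = 0 (w = 0*(4*(-5)) = 0*(-20) = 0)
5*w + Y(2) = 5*0 + 2 = 0 + 2 = 2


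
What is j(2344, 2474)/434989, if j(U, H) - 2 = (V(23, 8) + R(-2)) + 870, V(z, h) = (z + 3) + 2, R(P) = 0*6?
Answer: 900/434989 ≈ 0.0020690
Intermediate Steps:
R(P) = 0
V(z, h) = 5 + z (V(z, h) = (3 + z) + 2 = 5 + z)
j(U, H) = 900 (j(U, H) = 2 + (((5 + 23) + 0) + 870) = 2 + ((28 + 0) + 870) = 2 + (28 + 870) = 2 + 898 = 900)
j(2344, 2474)/434989 = 900/434989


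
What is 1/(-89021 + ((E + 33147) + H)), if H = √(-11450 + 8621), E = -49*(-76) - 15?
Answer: -52165/2721190054 - I*√2829/2721190054 ≈ -1.917e-5 - 1.9546e-8*I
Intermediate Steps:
E = 3709 (E = 3724 - 15 = 3709)
H = I*√2829 (H = √(-2829) = I*√2829 ≈ 53.188*I)
1/(-89021 + ((E + 33147) + H)) = 1/(-89021 + ((3709 + 33147) + I*√2829)) = 1/(-89021 + (36856 + I*√2829)) = 1/(-52165 + I*√2829)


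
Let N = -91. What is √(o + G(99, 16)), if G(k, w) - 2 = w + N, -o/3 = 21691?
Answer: I*√65146 ≈ 255.24*I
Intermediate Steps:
o = -65073 (o = -3*21691 = -65073)
G(k, w) = -89 + w (G(k, w) = 2 + (w - 91) = 2 + (-91 + w) = -89 + w)
√(o + G(99, 16)) = √(-65073 + (-89 + 16)) = √(-65073 - 73) = √(-65146) = I*√65146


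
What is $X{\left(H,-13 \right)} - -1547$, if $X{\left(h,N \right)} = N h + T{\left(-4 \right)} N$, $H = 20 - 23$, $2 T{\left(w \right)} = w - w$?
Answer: $1586$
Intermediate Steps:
$T{\left(w \right)} = 0$ ($T{\left(w \right)} = \frac{w - w}{2} = \frac{1}{2} \cdot 0 = 0$)
$H = -3$ ($H = 20 - 23 = -3$)
$X{\left(h,N \right)} = N h$ ($X{\left(h,N \right)} = N h + 0 N = N h + 0 = N h$)
$X{\left(H,-13 \right)} - -1547 = \left(-13\right) \left(-3\right) - -1547 = 39 + 1547 = 1586$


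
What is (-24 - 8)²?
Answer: 1024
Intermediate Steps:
(-24 - 8)² = (-32)² = 1024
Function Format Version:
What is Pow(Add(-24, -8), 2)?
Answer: 1024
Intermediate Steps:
Pow(Add(-24, -8), 2) = Pow(-32, 2) = 1024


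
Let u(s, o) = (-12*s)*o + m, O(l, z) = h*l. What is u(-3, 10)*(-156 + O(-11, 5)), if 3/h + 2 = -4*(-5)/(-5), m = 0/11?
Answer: -54180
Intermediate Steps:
m = 0 (m = 0*(1/11) = 0)
h = -½ (h = 3/(-2 - 4*(-5)/(-5)) = 3/(-2 + 20*(-⅕)) = 3/(-2 - 4) = 3/(-6) = 3*(-⅙) = -½ ≈ -0.50000)
O(l, z) = -l/2
u(s, o) = -12*o*s (u(s, o) = (-12*s)*o + 0 = -12*o*s + 0 = -12*o*s)
u(-3, 10)*(-156 + O(-11, 5)) = (-12*10*(-3))*(-156 - ½*(-11)) = 360*(-156 + 11/2) = 360*(-301/2) = -54180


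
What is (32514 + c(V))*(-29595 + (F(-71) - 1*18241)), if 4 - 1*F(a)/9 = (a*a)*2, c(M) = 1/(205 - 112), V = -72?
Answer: -418911620014/93 ≈ -4.5044e+9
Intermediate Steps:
c(M) = 1/93
F(a) = 36 - 18*a² (F(a) = 36 - 9*a*a*2 = 36 - 9*a²*2 = 36 - 18*a²)
(32514 + c(V))*(-29595 + (F(-71) - 1*18241)) = (32514 + 1/93)*(-29595 + ((36 - 18*(-71)²) - 1*18241)) = 3023803*(-29595 + ((36 - 18*5041) - 18241))/93 = 3023803*(-29595 + ((36 - 90738) - 18241))/93 = 3023803*(-29595 + (-90702 - 18241))/93 = 3023803*(-29595 - 108943)/93 = (3023803/93)*(-138538) = -418911620014/93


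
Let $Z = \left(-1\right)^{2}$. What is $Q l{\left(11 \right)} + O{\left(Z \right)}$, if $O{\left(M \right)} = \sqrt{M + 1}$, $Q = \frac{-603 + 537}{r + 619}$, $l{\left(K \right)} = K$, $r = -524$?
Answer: $- \frac{726}{95} + \sqrt{2} \approx -6.2279$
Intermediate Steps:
$Z = 1$
$Q = - \frac{66}{95}$ ($Q = \frac{-603 + 537}{-524 + 619} = - \frac{66}{95} \approx -0.69474$)
$O{\left(M \right)} = \sqrt{1 + M}$
$Q l{\left(11 \right)} + O{\left(Z \right)} = \left(- \frac{66}{95}\right) 11 + \sqrt{1 + 1} = - \frac{726}{95} + \sqrt{2}$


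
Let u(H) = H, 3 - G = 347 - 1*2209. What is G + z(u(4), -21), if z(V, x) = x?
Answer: 1844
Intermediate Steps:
G = 1865 (G = 3 - (347 - 1*2209) = 3 - (347 - 2209) = 3 - 1*(-1862) = 3 + 1862 = 1865)
G + z(u(4), -21) = 1865 - 21 = 1844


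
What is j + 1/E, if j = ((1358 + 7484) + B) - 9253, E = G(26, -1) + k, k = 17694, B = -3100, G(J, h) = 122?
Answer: -62551975/17816 ≈ -3511.0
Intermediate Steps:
E = 17816 (E = 122 + 17694 = 17816)
j = -3511 (j = ((1358 + 7484) - 3100) - 9253 = (8842 - 3100) - 9253 = 5742 - 9253 = -3511)
j + 1/E = -3511 + 1/17816 = -62551975/17816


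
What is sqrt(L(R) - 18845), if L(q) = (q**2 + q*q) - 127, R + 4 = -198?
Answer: 2*sqrt(15659) ≈ 250.27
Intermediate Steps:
R = -202 (R = -4 - 198 = -202)
L(q) = -127 + 2*q**2 (L(q) = (q**2 + q**2) - 127 = 2*q**2 - 127 = -127 + 2*q**2)
sqrt(L(R) - 18845) = sqrt((-127 + 2*(-202)**2) - 18845) = sqrt((-127 + 2*40804) - 18845) = sqrt((-127 + 81608) - 18845) = sqrt(81481 - 18845) = sqrt(62636) = 2*sqrt(15659)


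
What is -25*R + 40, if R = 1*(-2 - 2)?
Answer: 140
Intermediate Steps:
R = -4 (R = 1*(-4) = -4)
-25*R + 40 = -25*(-4) + 40 = 100 + 40 = 140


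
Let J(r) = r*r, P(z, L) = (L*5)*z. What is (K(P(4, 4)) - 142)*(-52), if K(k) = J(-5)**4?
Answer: -20305116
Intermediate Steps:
P(z, L) = 5*L*z (P(z, L) = (5*L)*z = 5*L*z)
J(r) = r**2
K(k) = 390625 (K(k) = ((-5)**2)**4 = 25**4 = 390625)
(K(P(4, 4)) - 142)*(-52) = (390625 - 142)*(-52) = 390483*(-52) = -20305116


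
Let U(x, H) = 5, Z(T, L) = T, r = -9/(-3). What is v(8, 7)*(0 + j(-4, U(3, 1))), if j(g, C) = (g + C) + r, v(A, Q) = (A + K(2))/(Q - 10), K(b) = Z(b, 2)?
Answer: -40/3 ≈ -13.333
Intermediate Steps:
r = 3 (r = -9*(-⅓) = 3)
K(b) = b
v(A, Q) = (2 + A)/(-10 + Q) (v(A, Q) = (A + 2)/(Q - 10) = (2 + A)/(-10 + Q))
j(g, C) = 3 + C + g (j(g, C) = (g + C) + 3 = (C + g) + 3 = 3 + C + g)
v(8, 7)*(0 + j(-4, U(3, 1))) = ((2 + 8)/(-10 + 7))*(0 + (3 + 5 - 4)) = (10/(-3))*(0 + 4) = -⅓*10*4 = -10/3*4 = -40/3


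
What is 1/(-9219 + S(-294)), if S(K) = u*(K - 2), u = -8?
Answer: -1/6851 ≈ -0.00014596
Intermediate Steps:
S(K) = 16 - 8*K (S(K) = -8*(K - 2) = -8*(-2 + K) = 16 - 8*K)
1/(-9219 + S(-294)) = 1/(-9219 + (16 - 8*(-294))) = 1/(-9219 + (16 + 2352)) = 1/(-9219 + 2368) = 1/(-6851) = -1/6851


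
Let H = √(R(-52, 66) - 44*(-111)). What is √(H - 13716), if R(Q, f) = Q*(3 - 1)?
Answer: √(-13716 + 2*√1195) ≈ 116.82*I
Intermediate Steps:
R(Q, f) = 2*Q (R(Q, f) = Q*2 = 2*Q)
H = 2*√1195 (H = √(2*(-52) - 44*(-111)) = √(-104 + 4884) = √4780 = 2*√1195 ≈ 69.138)
√(H - 13716) = √(2*√1195 - 13716) = √(-13716 + 2*√1195)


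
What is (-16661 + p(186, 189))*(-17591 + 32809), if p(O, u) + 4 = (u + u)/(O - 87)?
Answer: -2789048514/11 ≈ -2.5355e+8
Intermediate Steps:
p(O, u) = -4 + 2*u/(-87 + O) (p(O, u) = -4 + (u + u)/(O - 87) = -4 + (2*u)/(-87 + O) = -4 + 2*u/(-87 + O))
(-16661 + p(186, 189))*(-17591 + 32809) = (-16661 + 2*(174 + 189 - 2*186)/(-87 + 186))*(-17591 + 32809) = (-16661 + 2*(174 + 189 - 372)/99)*15218 = (-16661 + 2*(1/99)*(-9))*15218 = (-16661 - 2/11)*15218 = -183273/11*15218 = -2789048514/11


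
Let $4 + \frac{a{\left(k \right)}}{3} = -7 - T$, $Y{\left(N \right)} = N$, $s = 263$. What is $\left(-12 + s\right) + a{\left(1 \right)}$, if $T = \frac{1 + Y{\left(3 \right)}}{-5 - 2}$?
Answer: $\frac{1538}{7} \approx 219.71$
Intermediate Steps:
$T = - \frac{4}{7}$ ($T = \frac{1 + 3}{-5 - 2} = \frac{4}{-7} = 4 \left(- \frac{1}{7}\right) = - \frac{4}{7} \approx -0.57143$)
$a{\left(k \right)} = - \frac{219}{7}$ ($a{\left(k \right)} = -12 + 3 \left(-7 - - \frac{4}{7}\right) = -12 + 3 \left(-7 + \frac{4}{7}\right) = -12 + 3 \left(- \frac{45}{7}\right) = -12 - \frac{135}{7} = - \frac{219}{7}$)
$\left(-12 + s\right) + a{\left(1 \right)} = \left(-12 + 263\right) - \frac{219}{7} = 251 - \frac{219}{7} = \frac{1538}{7}$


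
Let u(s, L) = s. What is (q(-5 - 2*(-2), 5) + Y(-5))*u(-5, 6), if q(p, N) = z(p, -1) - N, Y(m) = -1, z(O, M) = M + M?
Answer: 40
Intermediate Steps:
z(O, M) = 2*M
q(p, N) = -2 - N (q(p, N) = 2*(-1) - N = -2 - N)
(q(-5 - 2*(-2), 5) + Y(-5))*u(-5, 6) = ((-2 - 1*5) - 1)*(-5) = ((-2 - 5) - 1)*(-5) = (-7 - 1)*(-5) = -8*(-5) = 40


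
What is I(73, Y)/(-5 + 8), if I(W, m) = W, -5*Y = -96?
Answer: 73/3 ≈ 24.333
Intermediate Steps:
Y = 96/5 (Y = -⅕*(-96) = 96/5 ≈ 19.200)
I(73, Y)/(-5 + 8) = 73/(-5 + 8) = 73/3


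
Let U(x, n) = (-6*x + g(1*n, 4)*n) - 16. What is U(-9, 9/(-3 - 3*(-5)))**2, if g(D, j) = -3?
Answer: 20449/16 ≈ 1278.1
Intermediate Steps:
U(x, n) = -16 - 6*x - 3*n (U(x, n) = (-6*x - 3*n) - 16 = -16 - 6*x - 3*n)
U(-9, 9/(-3 - 3*(-5)))**2 = (-16 - 6*(-9) - 27/(-3 - 3*(-5)))**2 = (-16 + 54 - 27/(-3 + 15))**2 = (-16 + 54 - 27/12)**2 = (-16 + 54 - 3*3/4)**2 = (-16 + 54 - 9/4)**2 = (143/4)**2 = 20449/16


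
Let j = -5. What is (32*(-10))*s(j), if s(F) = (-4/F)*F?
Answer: 1280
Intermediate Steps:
s(F) = -4
(32*(-10))*s(j) = (32*(-10))*(-4) = -320*(-4) = 1280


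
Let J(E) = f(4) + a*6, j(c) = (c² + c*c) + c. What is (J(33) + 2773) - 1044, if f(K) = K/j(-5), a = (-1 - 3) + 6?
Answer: 78349/45 ≈ 1741.1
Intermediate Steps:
j(c) = c + 2*c² (j(c) = (c² + c²) + c = 2*c² + c = c + 2*c²)
a = 2 (a = -4 + 6 = 2)
f(K) = K/45 (f(K) = K/((-5*(1 + 2*(-5)))) = K/((-5*(1 - 10))) = K/((-5*(-9))) = K/45)
J(E) = 544/45 (J(E) = (1/45)*4 + 2*6 = 4/45 + 12 = 544/45)
(J(33) + 2773) - 1044 = (544/45 + 2773) - 1044 = 125329/45 - 1044 = 78349/45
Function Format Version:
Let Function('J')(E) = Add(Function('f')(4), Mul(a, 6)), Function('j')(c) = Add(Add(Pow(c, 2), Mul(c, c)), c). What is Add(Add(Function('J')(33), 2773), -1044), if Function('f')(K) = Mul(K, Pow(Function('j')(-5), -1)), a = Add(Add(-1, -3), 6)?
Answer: Rational(78349, 45) ≈ 1741.1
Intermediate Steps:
Function('j')(c) = Add(c, Mul(2, Pow(c, 2))) (Function('j')(c) = Add(Add(Pow(c, 2), Pow(c, 2)), c) = Add(Mul(2, Pow(c, 2)), c) = Add(c, Mul(2, Pow(c, 2))))
a = 2 (a = Add(-4, 6) = 2)
Function('f')(K) = Mul(Rational(1, 45), K) (Function('f')(K) = Mul(K, Pow(Mul(-5, Add(1, Mul(2, -5))), -1)) = Mul(K, Pow(Mul(-5, Add(1, -10)), -1)) = Mul(K, Pow(Mul(-5, -9), -1)) = Mul(K, Pow(45, -1)) = Mul(K, Rational(1, 45)) = Mul(Rational(1, 45), K))
Function('J')(E) = Rational(544, 45) (Function('J')(E) = Add(Mul(Rational(1, 45), 4), Mul(2, 6)) = Add(Rational(4, 45), 12) = Rational(544, 45))
Add(Add(Function('J')(33), 2773), -1044) = Add(Add(Rational(544, 45), 2773), -1044) = Add(Rational(125329, 45), -1044) = Rational(78349, 45)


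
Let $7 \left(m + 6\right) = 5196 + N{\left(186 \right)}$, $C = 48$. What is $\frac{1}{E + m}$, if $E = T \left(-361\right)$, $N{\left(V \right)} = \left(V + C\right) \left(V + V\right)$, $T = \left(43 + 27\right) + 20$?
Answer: $- \frac{7}{135228} \approx -5.1764 \cdot 10^{-5}$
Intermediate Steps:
$T = 90$ ($T = 70 + 20 = 90$)
$N{\left(V \right)} = 2 V \left(48 + V\right)$ ($N{\left(V \right)} = \left(V + 48\right) \left(V + V\right) = \left(48 + V\right) 2 V = 2 V \left(48 + V\right)$)
$m = \frac{92202}{7}$ ($m = -6 + \frac{5196 + 2 \cdot 186 \left(48 + 186\right)}{7} = -6 + \frac{5196 + 2 \cdot 186 \cdot 234}{7} = -6 + \frac{5196 + 87048}{7} = -6 + \frac{1}{7} \cdot 92244 = -6 + \frac{92244}{7} = \frac{92202}{7} \approx 13172.0$)
$E = -32490$ ($E = 90 \left(-361\right) = -32490$)
$\frac{1}{E + m} = \frac{1}{-32490 + \frac{92202}{7}} = \frac{1}{- \frac{135228}{7}} = - \frac{7}{135228}$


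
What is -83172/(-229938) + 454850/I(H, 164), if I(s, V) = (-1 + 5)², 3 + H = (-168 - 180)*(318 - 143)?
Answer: 8715719171/306584 ≈ 28429.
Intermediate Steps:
H = -60903 (H = -3 + (-168 - 180)*(318 - 143) = -3 - 348*175 = -3 - 60900 = -60903)
I(s, V) = 16 (I(s, V) = 4² = 16)
-83172/(-229938) + 454850/I(H, 164) = -83172/(-229938) + 454850/16 = -83172*(-1/229938) + 454850*(1/16) = 13862/38323 + 227425/8 = 8715719171/306584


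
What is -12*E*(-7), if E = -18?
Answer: -1512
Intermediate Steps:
-12*E*(-7) = -12*(-18)*(-7) = 216*(-7) = -1512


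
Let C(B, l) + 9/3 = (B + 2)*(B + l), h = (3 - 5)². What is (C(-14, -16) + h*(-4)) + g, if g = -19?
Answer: 322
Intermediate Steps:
h = 4 (h = (-2)² = 4)
C(B, l) = -3 + (2 + B)*(B + l) (C(B, l) = -3 + (B + 2)*(B + l) = -3 + (2 + B)*(B + l))
g = -19 (g = -1*19 = -19)
(C(-14, -16) + h*(-4)) + g = ((-3 + (-14)² + 2*(-14) + 2*(-16) - 14*(-16)) + 4*(-4)) - 19 = ((-3 + 196 - 28 - 32 + 224) - 16) - 19 = (357 - 16) - 19 = 341 - 19 = 322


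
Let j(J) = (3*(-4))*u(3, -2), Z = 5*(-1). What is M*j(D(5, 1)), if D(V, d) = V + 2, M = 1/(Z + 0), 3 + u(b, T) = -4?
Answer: -84/5 ≈ -16.800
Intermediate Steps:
u(b, T) = -7 (u(b, T) = -3 - 4 = -7)
Z = -5
M = -1/5 (M = 1/(-5 + 0) = 1/(-5) = -1/5 ≈ -0.20000)
D(V, d) = 2 + V
j(J) = 84 (j(J) = (3*(-4))*(-7) = -12*(-7) = 84)
M*j(D(5, 1)) = -1/5*84 = -84/5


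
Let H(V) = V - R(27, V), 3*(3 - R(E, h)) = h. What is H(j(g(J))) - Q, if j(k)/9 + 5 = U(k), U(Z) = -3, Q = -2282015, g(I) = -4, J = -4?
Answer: 2281916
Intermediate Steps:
R(E, h) = 3 - h/3
j(k) = -72 (j(k) = -45 + 9*(-3) = -45 - 27 = -72)
H(V) = -3 + 4*V/3 (H(V) = V - (3 - V/3) = V + (-3 + V/3) = -3 + 4*V/3)
H(j(g(J))) - Q = (-3 + (4/3)*(-72)) - 1*(-2282015) = (-3 - 96) + 2282015 = -99 + 2282015 = 2281916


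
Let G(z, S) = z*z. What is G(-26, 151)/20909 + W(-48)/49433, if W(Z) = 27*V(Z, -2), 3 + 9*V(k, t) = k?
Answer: 30217631/1033594597 ≈ 0.029235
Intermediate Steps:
V(k, t) = -⅓ + k/9
G(z, S) = z²
W(Z) = -9 + 3*Z (W(Z) = 27*(-⅓ + Z/9) = -9 + 3*Z)
G(-26, 151)/20909 + W(-48)/49433 = (-26)²/20909 + (-9 + 3*(-48))/49433 = 676*(1/20909) + (-9 - 144)*(1/49433) = 676/20909 - 153*1/49433 = 676/20909 - 153/49433 = 30217631/1033594597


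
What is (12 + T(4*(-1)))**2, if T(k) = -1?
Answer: 121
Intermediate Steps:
(12 + T(4*(-1)))**2 = (12 - 1)**2 = 11**2 = 121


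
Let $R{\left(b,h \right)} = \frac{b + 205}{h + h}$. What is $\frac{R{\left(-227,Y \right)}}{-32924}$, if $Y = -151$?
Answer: $- \frac{11}{4971524} \approx -2.2126 \cdot 10^{-6}$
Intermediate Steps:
$R{\left(b,h \right)} = \frac{205 + b}{2 h}$
$\frac{R{\left(-227,Y \right)}}{-32924} = \frac{\frac{1}{2} \frac{1}{-151} \left(205 - 227\right)}{-32924} = \frac{1}{2} \left(- \frac{1}{151}\right) \left(-22\right) \left(- \frac{1}{32924}\right) = \frac{11}{151} \left(- \frac{1}{32924}\right) = - \frac{11}{4971524}$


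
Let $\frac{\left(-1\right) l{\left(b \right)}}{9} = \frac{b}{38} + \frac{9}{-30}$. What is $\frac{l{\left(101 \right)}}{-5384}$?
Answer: $\frac{252}{63935} \approx 0.0039415$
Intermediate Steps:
$l{\left(b \right)} = \frac{27}{10} - \frac{9 b}{38}$ ($l{\left(b \right)} = - 9 \left(\frac{b}{38} + \frac{9}{-30}\right) = - 9 \left(b \frac{1}{38} + 9 \left(- \frac{1}{30}\right)\right) = - 9 \left(\frac{b}{38} - \frac{3}{10}\right) = - 9 \left(- \frac{3}{10} + \frac{b}{38}\right) = \frac{27}{10} - \frac{9 b}{38}$)
$\frac{l{\left(101 \right)}}{-5384} = \frac{\frac{27}{10} - \frac{909}{38}}{-5384} = \left(\frac{27}{10} - \frac{909}{38}\right) \left(- \frac{1}{5384}\right) = \left(- \frac{2016}{95}\right) \left(- \frac{1}{5384}\right) = \frac{252}{63935}$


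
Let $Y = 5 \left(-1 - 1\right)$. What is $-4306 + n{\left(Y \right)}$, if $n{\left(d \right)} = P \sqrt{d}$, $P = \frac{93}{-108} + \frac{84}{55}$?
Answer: $-4306 + \frac{1319 i \sqrt{10}}{1980} \approx -4306.0 + 2.1066 i$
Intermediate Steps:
$P = \frac{1319}{1980}$ ($P = 93 \left(- \frac{1}{108}\right) + 84 \cdot \frac{1}{55} = - \frac{31}{36} + \frac{84}{55} = \frac{1319}{1980} \approx 0.66616$)
$Y = -10$ ($Y = 5 \left(-2\right) = -10$)
$n{\left(d \right)} = \frac{1319 \sqrt{d}}{1980}$
$-4306 + n{\left(Y \right)} = -4306 + \frac{1319 \sqrt{-10}}{1980} = -4306 + \frac{1319 i \sqrt{10}}{1980}$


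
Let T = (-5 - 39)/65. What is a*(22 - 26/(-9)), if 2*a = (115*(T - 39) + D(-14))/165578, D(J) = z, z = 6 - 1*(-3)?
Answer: -473600/1383759 ≈ -0.34226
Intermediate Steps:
z = 9 (z = 6 + 3 = 9)
T = -44/65 (T = -44*1/65 = -44/65 ≈ -0.67692)
D(J) = 9
a = -14800/1076257 (a = ((115*(-44/65 - 39) + 9)/165578)/2 = ((115*(-2579/65) + 9)*(1/165578))/2 = ((-59317/13 + 9)*(1/165578))/2 = (-59200/13*1/165578)/2 = (½)*(-29600/1076257) = -14800/1076257 ≈ -0.013751)
a*(22 - 26/(-9)) = -14800*(22 - 26/(-9))/1076257 = -14800*(22 - 26*(-⅑))/1076257 = -14800*(22 + 26/9)/1076257 = -14800/1076257*224/9 = -473600/1383759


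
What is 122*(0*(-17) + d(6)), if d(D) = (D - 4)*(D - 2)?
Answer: 976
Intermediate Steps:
d(D) = (-4 + D)*(-2 + D)
122*(0*(-17) + d(6)) = 122*(0*(-17) + (8 + 6² - 6*6)) = 122*(0 + (8 + 36 - 36)) = 122*(0 + 8) = 122*8 = 976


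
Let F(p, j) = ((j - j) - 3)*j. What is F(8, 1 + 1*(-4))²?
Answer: 81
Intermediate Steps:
F(p, j) = -3*j (F(p, j) = (0 - 3)*j = -3*j)
F(8, 1 + 1*(-4))² = (-3*(1 + 1*(-4)))² = (-3*(1 - 4))² = (-3*(-3))² = 9² = 81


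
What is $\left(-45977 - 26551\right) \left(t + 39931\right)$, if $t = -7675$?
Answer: $-2339463168$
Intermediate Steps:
$\left(-45977 - 26551\right) \left(t + 39931\right) = \left(-45977 - 26551\right) \left(-7675 + 39931\right) = \left(-72528\right) 32256 = -2339463168$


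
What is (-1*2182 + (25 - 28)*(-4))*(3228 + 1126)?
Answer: -9448180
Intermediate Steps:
(-1*2182 + (25 - 28)*(-4))*(3228 + 1126) = (-2182 - 3*(-4))*4354 = (-2182 + 12)*4354 = -2170*4354 = -9448180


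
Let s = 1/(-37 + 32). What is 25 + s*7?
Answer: 118/5 ≈ 23.600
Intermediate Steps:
s = -1/5 (s = 1/(-5) = -1/5 ≈ -0.20000)
25 + s*7 = 25 - 1/5*7 = 25 - 7/5 = 118/5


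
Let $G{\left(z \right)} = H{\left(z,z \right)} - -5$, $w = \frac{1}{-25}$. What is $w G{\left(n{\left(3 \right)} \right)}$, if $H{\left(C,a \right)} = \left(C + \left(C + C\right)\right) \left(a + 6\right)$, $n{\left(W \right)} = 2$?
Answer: $- \frac{53}{25} \approx -2.12$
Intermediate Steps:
$w = - \frac{1}{25} \approx -0.04$
$H{\left(C,a \right)} = 3 C \left(6 + a\right)$ ($H{\left(C,a \right)} = \left(C + 2 C\right) \left(6 + a\right) = 3 C \left(6 + a\right)$)
$G{\left(z \right)} = 5 + 3 z \left(6 + z\right)$ ($G{\left(z \right)} = 3 z \left(6 + z\right) - -5 = 3 z \left(6 + z\right) + 5 = 5 + 3 z \left(6 + z\right)$)
$w G{\left(n{\left(3 \right)} \right)} = - \frac{5 + 3 \cdot 2 \left(6 + 2\right)}{25} = - \frac{5 + 3 \cdot 2 \cdot 8}{25} = - \frac{5 + 48}{25} = \left(- \frac{1}{25}\right) 53 = - \frac{53}{25}$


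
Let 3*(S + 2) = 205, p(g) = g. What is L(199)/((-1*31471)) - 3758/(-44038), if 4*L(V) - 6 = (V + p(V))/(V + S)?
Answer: 472741787/5543679592 ≈ 0.085276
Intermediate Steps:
S = 199/3 (S = -2 + (⅓)*205 = -2 + 205/3 = 199/3 ≈ 66.333)
L(V) = 3/2 + V/(2*(199/3 + V)) (L(V) = 3/2 + ((V + V)/(V + 199/3))/4 = 3/2 + ((2*V)/(199/3 + V))/4 = 3/2 + (2*V/(199/3 + V))/4 = 3/2 + V/(2*(199/3 + V)))
L(199)/((-1*31471)) - 3758/(-44038) = (3*(199 + 4*199)/(2*(199 + 3*199)))/((-1*31471)) - 3758/(-44038) = (3*(199 + 796)/(2*(199 + 597)))/(-31471) - 3758*(-1/44038) = ((3/2)*995/796)*(-1/31471) + 1879/22019 = ((3/2)*(1/796)*995)*(-1/31471) + 1879/22019 = (15/8)*(-1/31471) + 1879/22019 = -15/251768 + 1879/22019 = 472741787/5543679592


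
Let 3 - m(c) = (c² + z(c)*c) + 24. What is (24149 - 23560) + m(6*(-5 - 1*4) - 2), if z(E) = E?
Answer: -5704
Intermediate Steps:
m(c) = -21 - 2*c² (m(c) = 3 - ((c² + c*c) + 24) = 3 - ((c² + c²) + 24) = 3 - (2*c² + 24) = 3 - (24 + 2*c²) = 3 + (-24 - 2*c²) = -21 - 2*c²)
(24149 - 23560) + m(6*(-5 - 1*4) - 2) = (24149 - 23560) + (-21 - 2*(6*(-5 - 1*4) - 2)²) = 589 + (-21 - 2*(6*(-5 - 4) - 2)²) = 589 + (-21 - 2*(6*(-9) - 2)²) = 589 + (-21 - 2*(-54 - 2)²) = 589 + (-21 - 2*(-56)²) = 589 + (-21 - 2*3136) = 589 + (-21 - 6272) = 589 - 6293 = -5704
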